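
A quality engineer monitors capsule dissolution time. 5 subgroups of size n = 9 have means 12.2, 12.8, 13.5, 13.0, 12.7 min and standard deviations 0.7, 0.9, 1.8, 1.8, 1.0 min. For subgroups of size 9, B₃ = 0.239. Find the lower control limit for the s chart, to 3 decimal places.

0.296

s̄ = (0.7 + 0.9 + 1.8 + 1.8 + 1.0) / 5 = 1.2400
LCL_s = B₃·s̄ = 0.239 × 1.2400 = 0.2964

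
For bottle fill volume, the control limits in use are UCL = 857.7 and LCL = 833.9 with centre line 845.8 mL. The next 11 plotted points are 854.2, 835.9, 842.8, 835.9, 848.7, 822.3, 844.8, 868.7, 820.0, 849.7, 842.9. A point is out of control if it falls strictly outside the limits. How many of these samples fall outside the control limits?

Compare each point to [833.9, 857.7]: sample 6 = 822.3 < LCL; sample 8 = 868.7 > UCL; sample 9 = 820.0 < LCL.

3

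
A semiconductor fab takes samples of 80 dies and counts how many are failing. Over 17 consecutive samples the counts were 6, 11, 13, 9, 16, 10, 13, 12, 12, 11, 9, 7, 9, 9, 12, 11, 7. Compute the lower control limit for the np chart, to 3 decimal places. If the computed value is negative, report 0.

p̄ = Σdᵢ / (k·n) = 177 / (17 × 80) = 0.13015
LCL = np̄ − 3·√(np̄(1−p̄)) = 10.4118 − 3 × 3.0094 = 1.3835

1.383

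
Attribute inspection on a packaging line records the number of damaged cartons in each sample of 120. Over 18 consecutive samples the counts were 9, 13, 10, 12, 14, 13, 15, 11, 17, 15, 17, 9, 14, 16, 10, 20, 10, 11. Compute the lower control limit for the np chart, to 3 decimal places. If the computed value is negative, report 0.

2.859

p̄ = Σdᵢ / (k·n) = 236 / (18 × 120) = 0.10926
LCL = np̄ − 3·√(np̄(1−p̄)) = 13.1111 − 3 × 3.4174 = 2.8589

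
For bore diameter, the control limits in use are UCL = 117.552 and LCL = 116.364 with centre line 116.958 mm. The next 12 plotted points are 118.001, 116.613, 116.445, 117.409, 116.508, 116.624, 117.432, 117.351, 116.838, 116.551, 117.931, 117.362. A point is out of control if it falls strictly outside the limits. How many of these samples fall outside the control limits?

2

Compare each point to [116.364, 117.552]: sample 1 = 118.001 > UCL; sample 11 = 117.931 > UCL.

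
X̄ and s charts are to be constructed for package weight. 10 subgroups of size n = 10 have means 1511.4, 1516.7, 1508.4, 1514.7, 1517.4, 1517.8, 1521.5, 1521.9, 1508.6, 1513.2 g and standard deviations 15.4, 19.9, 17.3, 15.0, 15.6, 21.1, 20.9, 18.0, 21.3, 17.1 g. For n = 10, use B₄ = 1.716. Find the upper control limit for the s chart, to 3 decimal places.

s̄ = (15.4 + 19.9 + 17.3 + 15.0 + 15.6 + 21.1 + 20.9 + 18.0 + 21.3 + 17.1) / 10 = 18.1600
UCL_s = B₄·s̄ = 1.716 × 18.1600 = 31.1626

31.163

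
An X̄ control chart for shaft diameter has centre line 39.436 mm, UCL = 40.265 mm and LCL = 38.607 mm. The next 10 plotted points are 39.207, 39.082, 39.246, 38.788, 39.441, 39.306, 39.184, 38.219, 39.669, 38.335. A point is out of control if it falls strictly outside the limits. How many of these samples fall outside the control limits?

2

Compare each point to [38.607, 40.265]: sample 8 = 38.219 < LCL; sample 10 = 38.335 < LCL.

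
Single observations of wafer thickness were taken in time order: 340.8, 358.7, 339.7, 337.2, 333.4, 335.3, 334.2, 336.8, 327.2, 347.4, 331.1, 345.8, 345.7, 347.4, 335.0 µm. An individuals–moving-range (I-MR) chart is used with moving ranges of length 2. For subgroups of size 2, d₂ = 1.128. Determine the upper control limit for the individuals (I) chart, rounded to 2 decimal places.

X̄ = (340.8 + 358.7 + 339.7 + 337.2 + 333.4 + 335.3 + 334.2 + 336.8 + 327.2 + 347.4 + 331.1 + 345.8 + 345.7 + 347.4 + 335.0) / 15 = 339.7133
Moving ranges: 17.9, 19.0, 2.5, 3.8, 1.9, 1.1, 2.6, 9.6, 20.2, 16.3, 14.7, 0.1, 1.7, 12.4; M̄R̄ = 123.8000 / 14 = 8.8429
UCL = X̄ + 3·M̄R̄/d₂ = 339.7133 + 3 × 8.8429 / 1.128 = 363.2316

363.23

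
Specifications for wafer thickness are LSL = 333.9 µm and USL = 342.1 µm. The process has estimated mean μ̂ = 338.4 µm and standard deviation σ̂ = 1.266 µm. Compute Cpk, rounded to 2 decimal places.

0.97

Cpu = (USL − μ̂) / (3σ̂) = (342.1 − 338.4) / (3 × 1.266) = 0.9742; Cpl = (μ̂ − LSL) / (3σ̂) = (338.4 − 333.9) / (3 × 1.266) = 1.1848; Cpk = min(Cpu, Cpl) = 0.9742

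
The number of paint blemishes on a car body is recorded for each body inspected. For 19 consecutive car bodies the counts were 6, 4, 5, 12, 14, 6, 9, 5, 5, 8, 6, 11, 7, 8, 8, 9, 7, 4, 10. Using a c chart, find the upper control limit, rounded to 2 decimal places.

15.84

c̄ = (6 + 4 + 5 + 12 + 14 + 6 + 9 + 5 + 5 + 8 + 6 + 11 + 7 + 8 + 8 + 9 + 7 + 4 + 10) / 19 = 144 / 19 = 7.5789
UCL = c̄ + 3√c̄ = 7.5789 + 3 × √7.5789 = 7.5789 + 3 × 2.7530 = 15.8379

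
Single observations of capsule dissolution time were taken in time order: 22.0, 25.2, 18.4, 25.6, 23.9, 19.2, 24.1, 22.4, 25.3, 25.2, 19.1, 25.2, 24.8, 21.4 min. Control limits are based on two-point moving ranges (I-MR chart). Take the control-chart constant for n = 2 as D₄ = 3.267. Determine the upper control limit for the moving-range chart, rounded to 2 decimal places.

Moving ranges: 3.2, 6.8, 7.2, 1.7, 4.7, 4.9, 1.7, 2.9, 0.1, 6.1, 6.1, 0.4, 3.4; M̄R̄ = 49.2000 / 13 = 3.7846
UCL_MR = D₄·M̄R̄ = 3.267 × 3.7846 = 12.3643

12.36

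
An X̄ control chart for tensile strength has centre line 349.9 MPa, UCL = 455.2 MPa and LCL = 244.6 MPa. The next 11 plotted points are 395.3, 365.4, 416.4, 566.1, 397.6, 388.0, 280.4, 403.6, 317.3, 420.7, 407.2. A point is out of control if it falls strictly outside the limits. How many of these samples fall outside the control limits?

1

Compare each point to [244.6, 455.2]: sample 4 = 566.1 > UCL.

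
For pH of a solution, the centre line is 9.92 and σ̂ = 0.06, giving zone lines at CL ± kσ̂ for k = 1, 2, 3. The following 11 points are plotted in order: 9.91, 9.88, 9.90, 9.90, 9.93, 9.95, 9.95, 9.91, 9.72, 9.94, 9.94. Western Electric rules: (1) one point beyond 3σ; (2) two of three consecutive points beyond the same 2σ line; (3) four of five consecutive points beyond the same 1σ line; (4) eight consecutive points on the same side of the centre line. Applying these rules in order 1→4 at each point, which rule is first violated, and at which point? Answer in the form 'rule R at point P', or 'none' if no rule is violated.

rule 1 at point 9

Zone of each point (C = within 1σ̂, B = 1σ̂–2σ̂, A = 2σ̂–3σ̂, * = beyond 3σ̂; sign = side of CL): 1:-C, 2:-C, 3:-C, 4:-C, 5:+C, 6:+C, 7:+C, 8:-C, 9:-*, 10:+C, 11:+C
Rule 1 (one point beyond the 3σ limits) is satisfied at point 9.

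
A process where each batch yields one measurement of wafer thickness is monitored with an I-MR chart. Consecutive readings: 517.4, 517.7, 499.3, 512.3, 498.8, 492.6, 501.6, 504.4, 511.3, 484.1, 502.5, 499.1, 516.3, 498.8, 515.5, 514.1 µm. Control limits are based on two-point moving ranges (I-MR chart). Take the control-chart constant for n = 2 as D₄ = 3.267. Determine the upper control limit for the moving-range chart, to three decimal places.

Moving ranges: 0.3, 18.4, 13.0, 13.5, 6.2, 9.0, 2.8, 6.9, 27.2, 18.4, 3.4, 17.2, 17.5, 16.7, 1.4; M̄R̄ = 171.9000 / 15 = 11.4600
UCL_MR = D₄·M̄R̄ = 3.267 × 11.4600 = 37.4398

37.440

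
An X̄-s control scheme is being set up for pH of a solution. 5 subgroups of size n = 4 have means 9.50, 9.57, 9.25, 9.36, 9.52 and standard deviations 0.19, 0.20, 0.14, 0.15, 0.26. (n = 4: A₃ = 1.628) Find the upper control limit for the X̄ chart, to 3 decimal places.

9.746

X̄̄ = (9.50 + 9.57 + 9.25 + 9.36 + 9.52) / 5 = 9.4400
s̄ = (0.19 + 0.20 + 0.14 + 0.15 + 0.26) / 5 = 0.1880
UCL = X̄̄ + A₃·s̄ = 9.4400 + 1.628 × 0.1880 = 9.7461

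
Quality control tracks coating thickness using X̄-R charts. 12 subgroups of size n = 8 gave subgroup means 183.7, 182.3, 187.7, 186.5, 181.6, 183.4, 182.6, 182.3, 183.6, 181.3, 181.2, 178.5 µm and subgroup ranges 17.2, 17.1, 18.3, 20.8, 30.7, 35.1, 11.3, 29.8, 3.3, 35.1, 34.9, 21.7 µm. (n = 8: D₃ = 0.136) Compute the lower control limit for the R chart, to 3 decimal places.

R̄ = (17.2 + 17.1 + 18.3 + 20.8 + 30.7 + 35.1 + 11.3 + 29.8 + 3.3 + 35.1 + 34.9 + 21.7) / 12 = 275.3000 / 12 = 22.9417
LCL_R = D₃·R̄ = 0.136 × 22.9417 = 3.1201

3.120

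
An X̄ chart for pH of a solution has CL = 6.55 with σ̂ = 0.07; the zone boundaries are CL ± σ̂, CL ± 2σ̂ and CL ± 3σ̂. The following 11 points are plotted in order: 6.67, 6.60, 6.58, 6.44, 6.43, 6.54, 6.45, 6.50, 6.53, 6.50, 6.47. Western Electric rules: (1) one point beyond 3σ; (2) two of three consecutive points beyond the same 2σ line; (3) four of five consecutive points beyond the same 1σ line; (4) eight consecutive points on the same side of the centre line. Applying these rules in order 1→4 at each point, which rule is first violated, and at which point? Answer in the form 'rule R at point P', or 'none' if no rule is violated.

Zone of each point (C = within 1σ̂, B = 1σ̂–2σ̂, A = 2σ̂–3σ̂, * = beyond 3σ̂; sign = side of CL): 1:+B, 2:+C, 3:+C, 4:-B, 5:-B, 6:-C, 7:-B, 8:-C, 9:-C, 10:-C, 11:-B
Rule 4 (eight consecutive points on the same side of the centre line) is satisfied at point 11.

rule 4 at point 11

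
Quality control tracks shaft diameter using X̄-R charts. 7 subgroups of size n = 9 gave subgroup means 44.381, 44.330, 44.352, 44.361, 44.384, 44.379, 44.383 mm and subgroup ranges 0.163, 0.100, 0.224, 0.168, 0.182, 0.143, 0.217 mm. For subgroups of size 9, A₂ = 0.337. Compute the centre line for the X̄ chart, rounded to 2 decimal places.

44.37

X̄̄ = (44.381 + 44.330 + 44.352 + 44.361 + 44.384 + 44.379 + 44.383) / 7 = 310.5700 / 7 = 44.3671
CL = X̄̄ = 44.3671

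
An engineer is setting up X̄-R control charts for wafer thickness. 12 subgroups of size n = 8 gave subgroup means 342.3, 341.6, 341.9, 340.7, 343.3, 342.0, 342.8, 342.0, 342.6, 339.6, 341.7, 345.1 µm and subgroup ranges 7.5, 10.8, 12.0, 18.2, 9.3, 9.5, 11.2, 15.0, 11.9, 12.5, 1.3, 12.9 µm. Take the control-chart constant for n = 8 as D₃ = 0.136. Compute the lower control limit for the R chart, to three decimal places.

R̄ = (7.5 + 10.8 + 12.0 + 18.2 + 9.3 + 9.5 + 11.2 + 15.0 + 11.9 + 12.5 + 1.3 + 12.9) / 12 = 132.1000 / 12 = 11.0083
LCL_R = D₃·R̄ = 0.136 × 11.0083 = 1.4971

1.497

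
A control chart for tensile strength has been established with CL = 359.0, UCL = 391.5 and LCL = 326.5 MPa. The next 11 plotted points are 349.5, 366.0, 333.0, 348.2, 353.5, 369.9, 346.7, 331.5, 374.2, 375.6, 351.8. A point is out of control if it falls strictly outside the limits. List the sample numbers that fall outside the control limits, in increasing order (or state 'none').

All 11 points lie within [326.5, 391.5].

none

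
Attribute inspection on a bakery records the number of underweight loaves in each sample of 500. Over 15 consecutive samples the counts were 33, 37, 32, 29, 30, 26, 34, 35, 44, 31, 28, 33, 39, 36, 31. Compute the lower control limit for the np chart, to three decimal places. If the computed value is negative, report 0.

p̄ = Σdᵢ / (k·n) = 498 / (15 × 500) = 0.06640
LCL = np̄ − 3·√(np̄(1−p̄)) = 33.2000 − 3 × 5.5674 = 16.4979

16.498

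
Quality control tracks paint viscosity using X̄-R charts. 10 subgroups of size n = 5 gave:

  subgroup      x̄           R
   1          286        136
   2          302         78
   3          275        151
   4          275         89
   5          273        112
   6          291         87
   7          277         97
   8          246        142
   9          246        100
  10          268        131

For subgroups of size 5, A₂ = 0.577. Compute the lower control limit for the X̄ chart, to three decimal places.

X̄̄ = (286 + 302 + 275 + 275 + 273 + 291 + 277 + 246 + 246 + 268) / 10 = 2739.0000 / 10 = 273.9000
R̄ = (136 + 78 + 151 + 89 + 112 + 87 + 97 + 142 + 100 + 131) / 10 = 1123.0000 / 10 = 112.3000
LCL = X̄̄ − A₂·R̄ = 273.9000 − 0.577 × 112.3000 = 209.1029

209.103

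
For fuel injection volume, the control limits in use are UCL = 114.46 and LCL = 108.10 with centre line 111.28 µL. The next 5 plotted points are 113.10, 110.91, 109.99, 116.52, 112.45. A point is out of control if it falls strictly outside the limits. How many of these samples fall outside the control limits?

Compare each point to [108.10, 114.46]: sample 4 = 116.52 > UCL.

1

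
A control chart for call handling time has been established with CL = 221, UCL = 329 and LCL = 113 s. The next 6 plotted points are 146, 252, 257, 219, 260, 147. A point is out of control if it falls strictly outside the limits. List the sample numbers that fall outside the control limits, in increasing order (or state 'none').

none

All 6 points lie within [113, 329].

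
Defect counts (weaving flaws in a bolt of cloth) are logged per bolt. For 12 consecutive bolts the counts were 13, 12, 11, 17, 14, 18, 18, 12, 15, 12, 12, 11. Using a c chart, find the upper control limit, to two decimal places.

24.87

c̄ = (13 + 12 + 11 + 17 + 14 + 18 + 18 + 12 + 15 + 12 + 12 + 11) / 12 = 165 / 12 = 13.7500
UCL = c̄ + 3√c̄ = 13.7500 + 3 × √13.7500 = 13.7500 + 3 × 3.7081 = 24.8743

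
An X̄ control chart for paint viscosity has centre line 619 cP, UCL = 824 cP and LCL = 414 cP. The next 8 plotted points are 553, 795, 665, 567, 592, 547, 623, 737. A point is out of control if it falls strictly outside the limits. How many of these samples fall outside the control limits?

All 8 points lie within [414, 824].

0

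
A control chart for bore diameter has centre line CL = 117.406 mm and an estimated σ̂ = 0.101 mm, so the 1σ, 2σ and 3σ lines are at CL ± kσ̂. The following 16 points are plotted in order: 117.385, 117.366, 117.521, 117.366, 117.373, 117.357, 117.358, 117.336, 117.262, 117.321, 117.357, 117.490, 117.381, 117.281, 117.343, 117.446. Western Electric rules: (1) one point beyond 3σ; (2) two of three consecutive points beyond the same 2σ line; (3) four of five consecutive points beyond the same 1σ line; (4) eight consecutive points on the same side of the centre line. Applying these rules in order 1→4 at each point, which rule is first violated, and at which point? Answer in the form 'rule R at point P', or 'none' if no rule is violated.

Zone of each point (C = within 1σ̂, B = 1σ̂–2σ̂, A = 2σ̂–3σ̂, * = beyond 3σ̂; sign = side of CL): 1:-C, 2:-C, 3:+B, 4:-C, 5:-C, 6:-C, 7:-C, 8:-C, 9:-B, 10:-C, 11:-C, 12:+C, 13:-C, 14:-B, 15:-C, 16:+C
Rule 4 (eight consecutive points on the same side of the centre line) is satisfied at point 11.

rule 4 at point 11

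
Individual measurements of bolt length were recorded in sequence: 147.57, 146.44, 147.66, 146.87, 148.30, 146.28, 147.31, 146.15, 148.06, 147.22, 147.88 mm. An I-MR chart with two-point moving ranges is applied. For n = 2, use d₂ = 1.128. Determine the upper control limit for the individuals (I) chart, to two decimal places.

150.49

X̄ = (147.57 + 146.44 + 147.66 + 146.87 + 148.30 + 146.28 + 147.31 + 146.15 + 148.06 + 147.22 + 147.88) / 11 = 147.2491
Moving ranges: 1.13, 1.22, 0.79, 1.43, 2.02, 1.03, 1.16, 1.91, 0.84, 0.66; M̄R̄ = 12.1900 / 10 = 1.2190
UCL = X̄ + 3·M̄R̄/d₂ = 147.2491 + 3 × 1.2190 / 1.128 = 150.4911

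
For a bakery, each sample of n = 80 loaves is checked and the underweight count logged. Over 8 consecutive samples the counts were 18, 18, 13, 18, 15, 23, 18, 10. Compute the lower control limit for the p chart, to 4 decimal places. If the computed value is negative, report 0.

0.0717

p̄ = Σdᵢ / (k·n) = 133 / (8 × 80) = 0.20781
LCL = p̄ − 3·√(p̄(1−p̄)/n) = 0.20781 − 3 × 0.04536 = 0.07172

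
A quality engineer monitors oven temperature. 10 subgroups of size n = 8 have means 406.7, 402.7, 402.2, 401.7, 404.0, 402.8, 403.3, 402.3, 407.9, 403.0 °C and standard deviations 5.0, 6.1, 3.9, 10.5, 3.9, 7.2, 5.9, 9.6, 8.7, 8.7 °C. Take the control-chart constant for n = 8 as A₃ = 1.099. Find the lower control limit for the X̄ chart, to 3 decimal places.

396.022

X̄̄ = (406.7 + 402.7 + 402.2 + 401.7 + 404.0 + 402.8 + 403.3 + 402.3 + 407.9 + 403.0) / 10 = 403.6600
s̄ = (5.0 + 6.1 + 3.9 + 10.5 + 3.9 + 7.2 + 5.9 + 9.6 + 8.7 + 8.7) / 10 = 6.9500
LCL = X̄̄ − A₃·s̄ = 403.6600 − 1.099 × 6.9500 = 396.0219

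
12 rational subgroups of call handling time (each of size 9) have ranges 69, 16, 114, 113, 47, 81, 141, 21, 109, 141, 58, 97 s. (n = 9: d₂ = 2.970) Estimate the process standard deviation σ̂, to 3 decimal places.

R̄ = (69 + 16 + 114 + 113 + 47 + 81 + 141 + 21 + 109 + 141 + 58 + 97) / 12 = 83.9167
σ̂ = R̄ / d₂ = 83.9167 / 2.970 = 28.2548

28.255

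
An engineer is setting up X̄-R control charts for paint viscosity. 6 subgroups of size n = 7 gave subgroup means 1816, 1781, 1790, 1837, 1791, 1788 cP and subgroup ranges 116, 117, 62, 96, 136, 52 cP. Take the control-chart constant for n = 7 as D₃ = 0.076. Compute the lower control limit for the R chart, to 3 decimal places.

7.334

R̄ = (116 + 117 + 62 + 96 + 136 + 52) / 6 = 579.0000 / 6 = 96.5000
LCL_R = D₃·R̄ = 0.076 × 96.5000 = 7.3340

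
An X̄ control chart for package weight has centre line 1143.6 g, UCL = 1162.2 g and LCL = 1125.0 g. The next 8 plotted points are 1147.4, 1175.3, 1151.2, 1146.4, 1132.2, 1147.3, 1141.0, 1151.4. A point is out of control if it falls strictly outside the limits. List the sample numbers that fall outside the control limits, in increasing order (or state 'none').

Compare each point to [1125.0, 1162.2]: sample 2 = 1175.3 > UCL.

2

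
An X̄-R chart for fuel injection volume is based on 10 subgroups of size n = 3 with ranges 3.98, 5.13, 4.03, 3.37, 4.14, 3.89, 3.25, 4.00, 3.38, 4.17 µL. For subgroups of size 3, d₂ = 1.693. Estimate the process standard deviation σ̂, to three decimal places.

2.324

R̄ = (3.98 + 5.13 + 4.03 + 3.37 + 4.14 + 3.89 + 3.25 + 4.00 + 3.38 + 4.17) / 10 = 3.9340
σ̂ = R̄ / d₂ = 3.9340 / 1.693 = 2.3237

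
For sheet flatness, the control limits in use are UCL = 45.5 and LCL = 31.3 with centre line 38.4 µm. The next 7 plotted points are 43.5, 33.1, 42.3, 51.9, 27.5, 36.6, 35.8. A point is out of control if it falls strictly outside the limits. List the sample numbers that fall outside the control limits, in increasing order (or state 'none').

4, 5

Compare each point to [31.3, 45.5]: sample 4 = 51.9 > UCL; sample 5 = 27.5 < LCL.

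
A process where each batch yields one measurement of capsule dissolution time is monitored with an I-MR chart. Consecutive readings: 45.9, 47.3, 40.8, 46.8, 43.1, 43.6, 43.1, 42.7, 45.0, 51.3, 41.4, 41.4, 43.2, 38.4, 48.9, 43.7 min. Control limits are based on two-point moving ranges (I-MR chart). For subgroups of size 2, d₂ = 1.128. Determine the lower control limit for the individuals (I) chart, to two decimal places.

X̄ = (45.9 + 47.3 + 40.8 + 46.8 + 43.1 + 43.6 + 43.1 + 42.7 + 45.0 + 51.3 + 41.4 + 41.4 + 43.2 + 38.4 + 48.9 + 43.7) / 16 = 44.1625
Moving ranges: 1.4, 6.5, 6.0, 3.7, 0.5, 0.5, 0.4, 2.3, 6.3, 9.9, 0.0, 1.8, 4.8, 10.5, 5.2; M̄R̄ = 59.8000 / 15 = 3.9867
LCL = X̄ − 3·M̄R̄/d₂ = 44.1625 − 3 × 3.9867 / 1.128 = 33.5597

33.56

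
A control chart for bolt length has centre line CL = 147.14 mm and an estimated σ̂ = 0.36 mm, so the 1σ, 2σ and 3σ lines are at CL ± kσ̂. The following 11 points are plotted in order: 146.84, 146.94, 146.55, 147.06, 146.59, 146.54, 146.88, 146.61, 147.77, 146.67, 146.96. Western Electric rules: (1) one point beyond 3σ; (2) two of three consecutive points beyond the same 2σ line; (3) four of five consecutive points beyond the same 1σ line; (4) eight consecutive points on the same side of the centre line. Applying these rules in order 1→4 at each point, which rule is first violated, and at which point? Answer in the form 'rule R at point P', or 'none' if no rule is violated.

Zone of each point (C = within 1σ̂, B = 1σ̂–2σ̂, A = 2σ̂–3σ̂, * = beyond 3σ̂; sign = side of CL): 1:-C, 2:-C, 3:-B, 4:-C, 5:-B, 6:-B, 7:-C, 8:-B, 9:+B, 10:-B, 11:-C
Rule 4 (eight consecutive points on the same side of the centre line) is satisfied at point 8.

rule 4 at point 8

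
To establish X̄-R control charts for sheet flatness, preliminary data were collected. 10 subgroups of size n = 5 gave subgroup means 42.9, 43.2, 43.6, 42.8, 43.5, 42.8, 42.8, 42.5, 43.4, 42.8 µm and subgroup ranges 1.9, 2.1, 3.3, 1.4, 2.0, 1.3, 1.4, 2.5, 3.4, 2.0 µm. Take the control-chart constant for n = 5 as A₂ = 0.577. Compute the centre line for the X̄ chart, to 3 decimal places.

43.030

X̄̄ = (42.9 + 43.2 + 43.6 + 42.8 + 43.5 + 42.8 + 42.8 + 42.5 + 43.4 + 42.8) / 10 = 430.3000 / 10 = 43.0300
CL = X̄̄ = 43.0300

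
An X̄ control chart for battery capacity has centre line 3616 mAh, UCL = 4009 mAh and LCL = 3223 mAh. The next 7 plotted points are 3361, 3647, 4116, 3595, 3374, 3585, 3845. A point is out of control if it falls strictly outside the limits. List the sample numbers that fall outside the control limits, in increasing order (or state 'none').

3

Compare each point to [3223, 4009]: sample 3 = 4116 > UCL.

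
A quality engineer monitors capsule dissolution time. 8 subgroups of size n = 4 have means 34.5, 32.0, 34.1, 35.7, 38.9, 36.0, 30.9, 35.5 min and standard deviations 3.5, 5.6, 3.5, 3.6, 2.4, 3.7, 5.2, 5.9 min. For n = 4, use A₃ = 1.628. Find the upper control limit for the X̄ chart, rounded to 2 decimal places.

41.50

X̄̄ = (34.5 + 32.0 + 34.1 + 35.7 + 38.9 + 36.0 + 30.9 + 35.5) / 8 = 34.7000
s̄ = (3.5 + 5.6 + 3.5 + 3.6 + 2.4 + 3.7 + 5.2 + 5.9) / 8 = 4.1750
UCL = X̄̄ + A₃·s̄ = 34.7000 + 1.628 × 4.1750 = 41.4969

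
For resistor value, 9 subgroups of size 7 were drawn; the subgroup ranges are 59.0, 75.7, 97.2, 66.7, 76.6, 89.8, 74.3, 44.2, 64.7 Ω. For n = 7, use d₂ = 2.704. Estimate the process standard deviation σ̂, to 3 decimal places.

26.635

R̄ = (59.0 + 75.7 + 97.2 + 66.7 + 76.6 + 89.8 + 74.3 + 44.2 + 64.7) / 9 = 72.0222
σ̂ = R̄ / d₂ = 72.0222 / 2.704 = 26.6354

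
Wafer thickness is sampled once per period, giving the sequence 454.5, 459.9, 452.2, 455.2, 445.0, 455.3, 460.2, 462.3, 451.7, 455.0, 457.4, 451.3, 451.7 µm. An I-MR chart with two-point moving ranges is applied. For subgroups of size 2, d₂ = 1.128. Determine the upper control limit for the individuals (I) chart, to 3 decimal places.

X̄ = (454.5 + 459.9 + 452.2 + 455.2 + 445.0 + 455.3 + 460.2 + 462.3 + 451.7 + 455.0 + 457.4 + 451.3 + 451.7) / 13 = 454.7462
Moving ranges: 5.4, 7.7, 3.0, 10.2, 10.3, 4.9, 2.1, 10.6, 3.3, 2.4, 6.1, 0.4; M̄R̄ = 66.4000 / 12 = 5.5333
UCL = X̄ + 3·M̄R̄/d₂ = 454.7462 + 3 × 5.5333 / 1.128 = 469.4625

469.462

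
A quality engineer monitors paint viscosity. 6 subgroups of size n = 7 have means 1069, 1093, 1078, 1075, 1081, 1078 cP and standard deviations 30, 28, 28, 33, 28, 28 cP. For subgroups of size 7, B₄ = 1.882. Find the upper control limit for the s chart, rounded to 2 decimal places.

54.89

s̄ = (30 + 28 + 28 + 33 + 28 + 28) / 6 = 29.1667
UCL_s = B₄·s̄ = 1.882 × 29.1667 = 54.8917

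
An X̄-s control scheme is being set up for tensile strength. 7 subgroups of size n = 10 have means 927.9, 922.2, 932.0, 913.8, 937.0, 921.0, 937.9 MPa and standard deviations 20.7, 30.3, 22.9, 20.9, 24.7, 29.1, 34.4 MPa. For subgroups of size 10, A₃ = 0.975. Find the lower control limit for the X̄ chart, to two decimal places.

901.91

X̄̄ = (927.9 + 922.2 + 932.0 + 913.8 + 937.0 + 921.0 + 937.9) / 7 = 927.4000
s̄ = (20.7 + 30.3 + 22.9 + 20.9 + 24.7 + 29.1 + 34.4) / 7 = 26.1429
LCL = X̄̄ − A₃·s̄ = 927.4000 − 0.975 × 26.1429 = 901.9107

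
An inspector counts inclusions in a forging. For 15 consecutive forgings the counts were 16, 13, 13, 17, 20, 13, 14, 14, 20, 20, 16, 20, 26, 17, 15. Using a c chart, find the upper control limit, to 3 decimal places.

29.278

c̄ = (16 + 13 + 13 + 17 + 20 + 13 + 14 + 14 + 20 + 20 + 16 + 20 + 26 + 17 + 15) / 15 = 254 / 15 = 16.9333
UCL = c̄ + 3√c̄ = 16.9333 + 3 × √16.9333 = 16.9333 + 3 × 4.1150 = 29.2784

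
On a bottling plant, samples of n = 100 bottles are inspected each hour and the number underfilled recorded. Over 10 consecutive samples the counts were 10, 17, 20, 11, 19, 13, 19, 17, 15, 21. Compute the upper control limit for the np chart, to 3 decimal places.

27.254

p̄ = Σdᵢ / (k·n) = 162 / (10 × 100) = 0.16200
UCL = np̄ + 3·√(np̄(1−p̄)) = 16.2000 + 3 × √(16.2000×0.83800) = 16.2000 + 3 × 3.6845 = 27.2535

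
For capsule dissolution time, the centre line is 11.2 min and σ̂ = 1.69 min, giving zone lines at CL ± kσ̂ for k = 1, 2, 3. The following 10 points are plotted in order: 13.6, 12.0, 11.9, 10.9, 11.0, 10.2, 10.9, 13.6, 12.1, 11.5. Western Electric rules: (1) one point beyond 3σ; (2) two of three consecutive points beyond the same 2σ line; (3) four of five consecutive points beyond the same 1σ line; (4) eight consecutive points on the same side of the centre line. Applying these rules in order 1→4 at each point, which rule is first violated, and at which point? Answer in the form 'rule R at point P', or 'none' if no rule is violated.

none

Zone of each point (C = within 1σ̂, B = 1σ̂–2σ̂, A = 2σ̂–3σ̂, * = beyond 3σ̂; sign = side of CL): 1:+B, 2:+C, 3:+C, 4:-C, 5:-C, 6:-C, 7:-C, 8:+B, 9:+C, 10:+C
No rule fires across all 10 points.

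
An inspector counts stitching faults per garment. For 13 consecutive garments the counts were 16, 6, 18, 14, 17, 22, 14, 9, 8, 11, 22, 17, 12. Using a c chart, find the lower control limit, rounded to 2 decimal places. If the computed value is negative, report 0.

c̄ = (16 + 6 + 18 + 14 + 17 + 22 + 14 + 9 + 8 + 11 + 22 + 17 + 12) / 13 = 186 / 13 = 14.3077
LCL = c̄ − 3√c̄ = 14.3077 − 3 × 3.7826 = 2.9600

2.96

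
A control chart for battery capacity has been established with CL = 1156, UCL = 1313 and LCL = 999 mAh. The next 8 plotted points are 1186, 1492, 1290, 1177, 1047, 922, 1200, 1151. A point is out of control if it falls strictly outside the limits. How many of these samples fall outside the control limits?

2

Compare each point to [999, 1313]: sample 2 = 1492 > UCL; sample 6 = 922 < LCL.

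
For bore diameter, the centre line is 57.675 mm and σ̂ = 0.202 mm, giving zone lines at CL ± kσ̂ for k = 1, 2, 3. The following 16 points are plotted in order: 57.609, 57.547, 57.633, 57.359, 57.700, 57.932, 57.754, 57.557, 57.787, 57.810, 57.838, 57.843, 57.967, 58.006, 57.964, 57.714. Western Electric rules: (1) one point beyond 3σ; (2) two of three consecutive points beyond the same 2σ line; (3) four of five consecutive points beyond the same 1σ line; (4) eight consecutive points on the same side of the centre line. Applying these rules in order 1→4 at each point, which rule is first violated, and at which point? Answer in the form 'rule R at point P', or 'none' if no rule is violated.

Zone of each point (C = within 1σ̂, B = 1σ̂–2σ̂, A = 2σ̂–3σ̂, * = beyond 3σ̂; sign = side of CL): 1:-C, 2:-C, 3:-C, 4:-B, 5:+C, 6:+B, 7:+C, 8:-C, 9:+C, 10:+C, 11:+C, 12:+C, 13:+B, 14:+B, 15:+B, 16:+C
Rule 4 (eight consecutive points on the same side of the centre line) is satisfied at point 16.

rule 4 at point 16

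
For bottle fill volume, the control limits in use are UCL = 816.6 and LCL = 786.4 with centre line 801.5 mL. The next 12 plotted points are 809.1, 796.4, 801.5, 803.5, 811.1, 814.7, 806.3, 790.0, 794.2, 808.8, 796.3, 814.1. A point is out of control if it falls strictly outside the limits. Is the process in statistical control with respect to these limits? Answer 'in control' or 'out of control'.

All 12 points lie within [786.4, 816.6].

in control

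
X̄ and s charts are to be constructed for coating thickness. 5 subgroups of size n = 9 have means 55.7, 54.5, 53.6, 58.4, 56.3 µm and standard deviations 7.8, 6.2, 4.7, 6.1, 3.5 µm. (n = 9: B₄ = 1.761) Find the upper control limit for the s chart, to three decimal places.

s̄ = (7.8 + 6.2 + 4.7 + 6.1 + 3.5) / 5 = 5.6600
UCL_s = B₄·s̄ = 1.761 × 5.6600 = 9.9673

9.967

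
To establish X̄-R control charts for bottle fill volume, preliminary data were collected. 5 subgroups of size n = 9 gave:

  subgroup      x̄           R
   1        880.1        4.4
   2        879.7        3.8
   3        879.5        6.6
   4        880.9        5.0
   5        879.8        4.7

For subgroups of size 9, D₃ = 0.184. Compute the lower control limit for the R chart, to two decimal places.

0.90

R̄ = (4.4 + 3.8 + 6.6 + 5.0 + 4.7) / 5 = 24.5000 / 5 = 4.9000
LCL_R = D₃·R̄ = 0.184 × 4.9000 = 0.9016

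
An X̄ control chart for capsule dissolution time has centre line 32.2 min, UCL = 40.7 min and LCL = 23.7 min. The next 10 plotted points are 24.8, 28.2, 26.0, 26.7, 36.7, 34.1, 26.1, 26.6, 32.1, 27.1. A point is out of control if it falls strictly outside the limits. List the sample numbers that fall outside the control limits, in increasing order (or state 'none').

none

All 10 points lie within [23.7, 40.7].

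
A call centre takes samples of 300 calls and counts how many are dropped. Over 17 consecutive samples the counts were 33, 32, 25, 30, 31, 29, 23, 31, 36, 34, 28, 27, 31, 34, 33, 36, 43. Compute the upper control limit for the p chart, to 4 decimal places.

0.1582

p̄ = Σdᵢ / (k·n) = 536 / (17 × 300) = 0.10510
UCL = p̄ + 3·√(p̄(1−p̄)/n) = 0.10510 + 3 × √(0.10510×0.89490/300) = 0.10510 + 3 × 0.01771 = 0.15822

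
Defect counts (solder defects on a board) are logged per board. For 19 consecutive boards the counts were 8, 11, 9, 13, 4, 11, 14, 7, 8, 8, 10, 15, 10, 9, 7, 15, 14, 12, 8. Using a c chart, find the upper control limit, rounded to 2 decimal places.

19.72

c̄ = (8 + 11 + 9 + 13 + 4 + 11 + 14 + 7 + 8 + 8 + 10 + 15 + 10 + 9 + 7 + 15 + 14 + 12 + 8) / 19 = 193 / 19 = 10.1579
UCL = c̄ + 3√c̄ = 10.1579 + 3 × √10.1579 = 10.1579 + 3 × 3.1871 = 19.7193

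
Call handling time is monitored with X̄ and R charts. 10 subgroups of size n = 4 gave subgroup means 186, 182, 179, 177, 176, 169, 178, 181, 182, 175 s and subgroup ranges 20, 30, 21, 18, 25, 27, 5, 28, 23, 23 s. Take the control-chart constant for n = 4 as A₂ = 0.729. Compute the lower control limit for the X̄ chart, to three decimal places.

X̄̄ = (186 + 182 + 179 + 177 + 176 + 169 + 178 + 181 + 182 + 175) / 10 = 1785.0000 / 10 = 178.5000
R̄ = (20 + 30 + 21 + 18 + 25 + 27 + 5 + 28 + 23 + 23) / 10 = 220.0000 / 10 = 22.0000
LCL = X̄̄ − A₂·R̄ = 178.5000 − 0.729 × 22.0000 = 162.4620

162.462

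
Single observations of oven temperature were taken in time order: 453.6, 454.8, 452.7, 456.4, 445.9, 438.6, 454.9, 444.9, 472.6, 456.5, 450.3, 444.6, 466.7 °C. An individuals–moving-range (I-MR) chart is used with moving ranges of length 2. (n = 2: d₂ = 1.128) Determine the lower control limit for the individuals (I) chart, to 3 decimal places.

X̄ = (453.6 + 454.8 + 452.7 + 456.4 + 445.9 + 438.6 + 454.9 + 444.9 + 472.6 + 456.5 + 450.3 + 444.6 + 466.7) / 13 = 453.2692
Moving ranges: 1.2, 2.1, 3.7, 10.5, 7.3, 16.3, 10.0, 27.7, 16.1, 6.2, 5.7, 22.1; M̄R̄ = 128.9000 / 12 = 10.7417
LCL = X̄ − 3·M̄R̄/d₂ = 453.2692 − 3 × 10.7417 / 1.128 = 424.7010

424.701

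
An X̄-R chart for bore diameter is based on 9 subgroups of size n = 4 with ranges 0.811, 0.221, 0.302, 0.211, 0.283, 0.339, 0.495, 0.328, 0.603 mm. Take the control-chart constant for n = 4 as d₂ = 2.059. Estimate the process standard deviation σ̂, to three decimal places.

R̄ = (0.811 + 0.221 + 0.302 + 0.211 + 0.283 + 0.339 + 0.495 + 0.328 + 0.603) / 9 = 0.3992
σ̂ = R̄ / d₂ = 0.3992 / 2.059 = 0.1939

0.194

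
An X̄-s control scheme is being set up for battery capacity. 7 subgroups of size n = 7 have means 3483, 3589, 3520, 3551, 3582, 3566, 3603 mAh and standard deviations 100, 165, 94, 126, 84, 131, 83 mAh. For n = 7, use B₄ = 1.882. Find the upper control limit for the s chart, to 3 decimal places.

210.515

s̄ = (100 + 165 + 94 + 126 + 84 + 131 + 83) / 7 = 111.8571
UCL_s = B₄·s̄ = 1.882 × 111.8571 = 210.5151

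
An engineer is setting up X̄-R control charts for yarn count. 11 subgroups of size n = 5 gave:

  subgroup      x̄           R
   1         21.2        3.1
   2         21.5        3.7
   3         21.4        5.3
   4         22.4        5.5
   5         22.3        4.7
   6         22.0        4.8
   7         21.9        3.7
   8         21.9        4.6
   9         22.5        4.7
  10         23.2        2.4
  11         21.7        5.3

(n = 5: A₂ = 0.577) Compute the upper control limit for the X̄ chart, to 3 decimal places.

24.507

X̄̄ = (21.2 + 21.5 + 21.4 + 22.4 + 22.3 + 22.0 + 21.9 + 21.9 + 22.5 + 23.2 + 21.7) / 11 = 242.0000 / 11 = 22.0000
R̄ = (3.1 + 3.7 + 5.3 + 5.5 + 4.7 + 4.8 + 3.7 + 4.6 + 4.7 + 2.4 + 5.3) / 11 = 47.8000 / 11 = 4.3455
UCL = X̄̄ + A₂·R̄ = 22.0000 + 0.577 × 4.3455 = 24.5073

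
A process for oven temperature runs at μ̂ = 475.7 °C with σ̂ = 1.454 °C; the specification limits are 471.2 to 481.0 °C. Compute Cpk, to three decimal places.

Cpu = (USL − μ̂) / (3σ̂) = (481.0 − 475.7) / (3 × 1.454) = 1.2150; Cpl = (μ̂ − LSL) / (3σ̂) = (475.7 − 471.2) / (3 × 1.454) = 1.0316; Cpk = min(Cpu, Cpl) = 1.0316

1.032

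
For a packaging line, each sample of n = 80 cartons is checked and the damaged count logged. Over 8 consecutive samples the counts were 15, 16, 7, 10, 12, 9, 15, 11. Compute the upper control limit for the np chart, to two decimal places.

21.41

p̄ = Σdᵢ / (k·n) = 95 / (8 × 80) = 0.14844
UCL = np̄ + 3·√(np̄(1−p̄)) = 11.8750 + 3 × √(11.8750×0.85156) = 11.8750 + 3 × 3.1800 = 21.4150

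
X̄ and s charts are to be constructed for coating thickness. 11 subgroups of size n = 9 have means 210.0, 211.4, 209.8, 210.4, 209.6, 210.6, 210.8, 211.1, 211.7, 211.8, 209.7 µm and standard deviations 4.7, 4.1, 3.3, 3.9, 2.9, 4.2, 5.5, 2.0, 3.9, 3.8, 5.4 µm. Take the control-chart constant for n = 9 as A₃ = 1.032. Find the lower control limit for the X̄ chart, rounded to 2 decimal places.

206.53

X̄̄ = (210.0 + 211.4 + 209.8 + 210.4 + 209.6 + 210.6 + 210.8 + 211.1 + 211.7 + 211.8 + 209.7) / 11 = 210.6273
s̄ = (4.7 + 4.1 + 3.3 + 3.9 + 2.9 + 4.2 + 5.5 + 2.0 + 3.9 + 3.8 + 5.4) / 11 = 3.9727
LCL = X̄̄ − A₃·s̄ = 210.6273 − 1.032 × 3.9727 = 206.5274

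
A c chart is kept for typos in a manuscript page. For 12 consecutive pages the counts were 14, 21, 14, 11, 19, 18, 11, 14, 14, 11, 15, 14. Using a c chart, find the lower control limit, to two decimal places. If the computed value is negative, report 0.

3.18

c̄ = (14 + 21 + 14 + 11 + 19 + 18 + 11 + 14 + 14 + 11 + 15 + 14) / 12 = 176 / 12 = 14.6667
LCL = c̄ − 3√c̄ = 14.6667 − 3 × 3.8297 = 3.1775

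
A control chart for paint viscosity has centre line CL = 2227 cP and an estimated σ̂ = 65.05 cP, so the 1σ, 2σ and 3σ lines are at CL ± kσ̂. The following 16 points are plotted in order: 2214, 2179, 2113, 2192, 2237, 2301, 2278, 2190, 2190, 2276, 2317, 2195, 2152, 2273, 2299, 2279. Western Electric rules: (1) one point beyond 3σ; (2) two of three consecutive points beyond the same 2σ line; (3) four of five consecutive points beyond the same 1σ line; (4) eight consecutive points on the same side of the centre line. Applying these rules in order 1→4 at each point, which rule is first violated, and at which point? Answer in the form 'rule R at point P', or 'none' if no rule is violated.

none

Zone of each point (C = within 1σ̂, B = 1σ̂–2σ̂, A = 2σ̂–3σ̂, * = beyond 3σ̂; sign = side of CL): 1:-C, 2:-C, 3:-B, 4:-C, 5:+C, 6:+B, 7:+C, 8:-C, 9:-C, 10:+C, 11:+B, 12:-C, 13:-B, 14:+C, 15:+B, 16:+C
No rule fires across all 16 points.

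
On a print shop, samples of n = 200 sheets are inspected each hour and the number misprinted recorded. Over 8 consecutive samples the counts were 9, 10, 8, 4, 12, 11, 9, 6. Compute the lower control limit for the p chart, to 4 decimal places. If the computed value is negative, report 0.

0.0000

p̄ = Σdᵢ / (k·n) = 69 / (8 × 200) = 0.04312
LCL = p̄ − 3·√(p̄(1−p̄)/n) = 0.04312 − 3 × 0.01436 = 0.00003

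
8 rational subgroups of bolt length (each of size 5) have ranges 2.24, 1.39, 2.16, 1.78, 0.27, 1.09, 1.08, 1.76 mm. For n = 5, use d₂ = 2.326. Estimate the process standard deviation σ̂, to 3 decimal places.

0.633

R̄ = (2.24 + 1.39 + 2.16 + 1.78 + 0.27 + 1.09 + 1.08 + 1.76) / 8 = 1.4712
σ̂ = R̄ / d₂ = 1.4712 / 2.326 = 0.6325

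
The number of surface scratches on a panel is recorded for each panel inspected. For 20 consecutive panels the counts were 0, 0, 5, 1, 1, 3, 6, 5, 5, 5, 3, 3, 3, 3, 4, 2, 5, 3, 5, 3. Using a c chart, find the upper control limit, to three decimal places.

c̄ = (0 + 0 + 5 + 1 + 1 + 3 + 6 + 5 + 5 + 5 + 3 + 3 + 3 + 3 + 4 + 2 + 5 + 3 + 5 + 3) / 20 = 65 / 20 = 3.2500
UCL = c̄ + 3√c̄ = 3.2500 + 3 × √3.2500 = 3.2500 + 3 × 1.8028 = 8.6583

8.658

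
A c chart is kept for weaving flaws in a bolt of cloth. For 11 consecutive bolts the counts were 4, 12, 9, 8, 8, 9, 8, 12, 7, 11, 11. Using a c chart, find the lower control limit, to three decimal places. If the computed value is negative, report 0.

0.000

c̄ = (4 + 12 + 9 + 8 + 8 + 9 + 8 + 12 + 7 + 11 + 11) / 11 = 99 / 11 = 9.0000
LCL = c̄ − 3√c̄ = 9.0000 − 3 × 3.0000 = 0.0000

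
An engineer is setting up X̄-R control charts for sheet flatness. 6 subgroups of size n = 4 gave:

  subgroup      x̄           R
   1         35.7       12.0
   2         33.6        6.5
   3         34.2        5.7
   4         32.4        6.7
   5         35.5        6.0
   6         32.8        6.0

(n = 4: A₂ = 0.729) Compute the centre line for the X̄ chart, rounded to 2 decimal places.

X̄̄ = (35.7 + 33.6 + 34.2 + 32.4 + 35.5 + 32.8) / 6 = 204.2000 / 6 = 34.0333
CL = X̄̄ = 34.0333

34.03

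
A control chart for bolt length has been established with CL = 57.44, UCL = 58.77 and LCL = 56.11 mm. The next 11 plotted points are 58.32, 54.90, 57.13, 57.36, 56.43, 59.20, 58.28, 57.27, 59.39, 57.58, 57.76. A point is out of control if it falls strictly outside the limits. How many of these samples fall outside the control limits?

3

Compare each point to [56.11, 58.77]: sample 2 = 54.90 < LCL; sample 6 = 59.20 > UCL; sample 9 = 59.39 > UCL.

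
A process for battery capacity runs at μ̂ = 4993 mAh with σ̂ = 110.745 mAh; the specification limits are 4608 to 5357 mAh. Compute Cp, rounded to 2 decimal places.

Cp = (USL − LSL) / (6σ̂) = (5357 − 4608) / (6 × 110.745) = 749.0000 / 664.4700 = 1.1272

1.13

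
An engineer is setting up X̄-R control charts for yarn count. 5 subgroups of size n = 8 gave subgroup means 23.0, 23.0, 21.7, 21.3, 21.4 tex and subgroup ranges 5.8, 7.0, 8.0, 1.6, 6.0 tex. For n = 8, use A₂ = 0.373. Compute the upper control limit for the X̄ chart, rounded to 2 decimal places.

X̄̄ = (23.0 + 23.0 + 21.7 + 21.3 + 21.4) / 5 = 110.4000 / 5 = 22.0800
R̄ = (5.8 + 7.0 + 8.0 + 1.6 + 6.0) / 5 = 28.4000 / 5 = 5.6800
UCL = X̄̄ + A₂·R̄ = 22.0800 + 0.373 × 5.6800 = 24.1986

24.20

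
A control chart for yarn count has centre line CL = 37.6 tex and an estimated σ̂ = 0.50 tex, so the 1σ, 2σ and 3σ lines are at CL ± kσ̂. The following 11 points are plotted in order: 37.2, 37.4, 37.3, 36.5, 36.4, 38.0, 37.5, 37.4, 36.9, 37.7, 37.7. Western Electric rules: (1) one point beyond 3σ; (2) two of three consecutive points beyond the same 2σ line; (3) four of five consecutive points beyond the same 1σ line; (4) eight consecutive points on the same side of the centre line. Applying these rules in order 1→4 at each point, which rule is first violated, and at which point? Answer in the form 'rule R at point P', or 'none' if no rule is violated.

rule 2 at point 5

Zone of each point (C = within 1σ̂, B = 1σ̂–2σ̂, A = 2σ̂–3σ̂, * = beyond 3σ̂; sign = side of CL): 1:-C, 2:-C, 3:-C, 4:-A, 5:-A, 6:+C, 7:-C, 8:-C, 9:-B, 10:+C, 11:+C
Rule 2 (two of three consecutive points beyond the same 2σ limit) is satisfied at point 5.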